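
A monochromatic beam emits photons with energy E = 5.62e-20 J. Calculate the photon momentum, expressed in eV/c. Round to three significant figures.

Use c = 2.99792458e8 m/s, 1 eV = 1.602176634e-19 J.
Apply p = E/c: p = 1.875e-28 kg·m/s.
Converting to eV/c: p = 0.3508 eV/c ≈ 0.351 eV/c.

0.351 eV/c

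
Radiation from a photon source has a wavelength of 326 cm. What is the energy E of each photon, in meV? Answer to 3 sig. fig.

(h = 6.62607015e-34 J·s, c = 2.99792458e8 m/s, 1 eV = 1.602176634e-19 J.)
Convert to SI: λ = 326 cm = 3.26 m.
The photon relation is E = hc/λ, giving E = 6.093e-26 J.
Converting to meV: E = 3.803e-4 meV ≈ 3.80e-4 meV.

3.80e-4 meV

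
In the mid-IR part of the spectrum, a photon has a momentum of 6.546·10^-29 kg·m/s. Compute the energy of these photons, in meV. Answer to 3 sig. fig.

The photon relation is E = pc, giving E = 1.962·10^-20 J.
Converting to meV: E = 122.5 meV ≈ 122 meV.

122 meV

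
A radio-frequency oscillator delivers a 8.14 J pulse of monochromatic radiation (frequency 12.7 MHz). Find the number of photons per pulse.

Per-photon energy: E = 8.415 × 10^-27 J (from frequency = 12.7 MHz).
N = E_total / E_photon = 8.14 J / 8.415 × 10^-27 J = 9.67 × 10^26.

9.67 × 10^26 photons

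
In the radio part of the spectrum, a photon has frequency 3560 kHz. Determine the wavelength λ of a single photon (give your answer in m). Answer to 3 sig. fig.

Take c = 2.99792458 × 10^8 m/s.
First convert: f = 3560 kHz = 3.56 × 10^6 Hz.
For a photon λ = c/f, so λ = 84.21 m.
So λ ≈ 84.2 m.

84.2 m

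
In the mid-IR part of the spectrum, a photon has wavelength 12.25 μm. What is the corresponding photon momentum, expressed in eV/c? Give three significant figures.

0.101 eV/c

(h = 6.62607015e-34 J·s, c = 2.99792458e8 m/s, 1 eV = 1.602176634e-19 J.)
Convert to SI: λ = 12.25 μm = 1.225e-5 m.
Since p = h/λ for a photon, p = 5.409e-29 kg·m/s.
Converting to eV/c: p = 0.1012 eV/c ≈ 0.101 eV/c.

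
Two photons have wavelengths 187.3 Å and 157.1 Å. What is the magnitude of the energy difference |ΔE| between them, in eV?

Using E = hc/λ: E₁ = 1.0606e-17 J, E₂ = 1.2644e-17 J.
|ΔE| = |1.0606e-17 − 1.2644e-17| = 2.04e-18 J = 12.7 eV.

12.7 eV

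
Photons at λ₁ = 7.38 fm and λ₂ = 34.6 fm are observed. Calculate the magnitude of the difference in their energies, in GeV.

Using E = hc/λ: E₁ = 2.692 × 10^-11 J, E₂ = 5.741 × 10^-12 J.
|ΔE| = |2.692 × 10^-11 − 5.741 × 10^-12| = 2.12 × 10^-11 J = 0.132 GeV.

0.132 GeV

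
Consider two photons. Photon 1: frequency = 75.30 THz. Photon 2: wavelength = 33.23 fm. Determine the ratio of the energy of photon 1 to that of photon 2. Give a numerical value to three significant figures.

E_1 = 4.989 × 10^-20 J (from frequency = 75.30 THz, via E = hf).
E_2 = 5.978 × 10^-12 J (from wavelength = 33.23 fm, via E = hc/λ).
Ratio = 4.989 × 10^-20 / 5.978 × 10^-12 = 8.35 × 10^-9.

8.35 × 10^-9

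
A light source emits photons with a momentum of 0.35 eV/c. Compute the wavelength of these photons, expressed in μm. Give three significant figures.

Use h = 6.62607015e-34 J·s, c = 2.99792458e8 m/s, 1 eV = 1.602176634e-19 J.
First convert: p = 0.35 eV/c = 1.8705e-28 kg·m/s.
Since λ = h/p for a photon, λ = 3.542e-6 m.
Converting to μm: λ = 3.542 μm ≈ 3.54 μm.

3.54 μm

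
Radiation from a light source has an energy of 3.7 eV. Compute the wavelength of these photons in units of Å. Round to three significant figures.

3350 Å

In SI units: E = 3.7 eV = 5.9281·10^-19 J.
The photon relation is λ = hc/E, giving λ = 3.351·10^-7 m.
Converting to Å: λ = 3351 Å ≈ 3350 Å.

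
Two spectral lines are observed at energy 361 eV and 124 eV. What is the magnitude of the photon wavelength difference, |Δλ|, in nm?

Using λ = hc/E: λ₁ = 3.434 × 10^-9 m, λ₂ = 9.999 × 10^-9 m.
|Δλ| = |3.434 × 10^-9 − 9.999 × 10^-9| = 6.56 × 10^-9 m = 6.56 nm.

6.56 nm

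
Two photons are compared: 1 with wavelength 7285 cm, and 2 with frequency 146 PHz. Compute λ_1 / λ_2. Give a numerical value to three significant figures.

λ_1 = 72.85 m (from wavelength = 7285 cm, via λ given directly).
λ_2 = 2.053·10^-9 m (from frequency = 146 PHz, via λ = c/f).
Ratio = 72.85 / 2.053·10^-9 = 3.55·10^10.

3.55·10^10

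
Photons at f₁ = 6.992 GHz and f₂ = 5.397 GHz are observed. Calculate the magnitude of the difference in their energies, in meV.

Using E = hf: E₁ = 4.6329e-24 J, E₂ = 3.5761e-24 J.
|ΔE| = |4.6329e-24 − 3.5761e-24| = 1.06e-24 J = 6.60e-3 meV.

6.60e-3 meV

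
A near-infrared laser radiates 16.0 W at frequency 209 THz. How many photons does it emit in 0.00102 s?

1.18e17 photons

Total energy: E_total = P·t = 16.0 × 0.00102 = 0.01632 J.
Per-photon energy: E = 1.385e-19 J.
N = E_total / E_photon = 1.18e17.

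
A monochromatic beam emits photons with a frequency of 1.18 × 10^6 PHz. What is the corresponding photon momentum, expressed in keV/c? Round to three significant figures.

4880 keV/c

Use h = 6.62607015 × 10^-34 J·s, c = 2.99792458 × 10^8 m/s, 1 eV = 1.602176634 × 10^-19 J.
First convert: f = 1.18 × 10^6 PHz = 1.18 × 10^21 Hz.
For a photon p = hf/c, so p = 2.608 × 10^-21 kg·m/s.
Converting to keV/c: p = 4880 keV/c ≈ 4880 keV/c.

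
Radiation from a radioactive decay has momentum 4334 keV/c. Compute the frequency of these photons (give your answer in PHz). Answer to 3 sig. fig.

1.05e6 PHz

(h = 6.62607015e-34 J·s, c = 2.99792458e8 m/s, 1 eV = 1.602176634e-19 J.)
Convert to SI: p = 4334 keV/c = 2.3162e-21 kg·m/s.
Since f = pc/h for a photon, f = 1.048e21 Hz.
Converting to PHz: f = 1.048e6 PHz ≈ 1.05e6 PHz.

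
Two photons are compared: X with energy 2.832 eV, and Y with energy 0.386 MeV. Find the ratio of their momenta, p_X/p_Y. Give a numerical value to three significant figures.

p_X = 1.514e-27 kg·m/s (from energy = 2.832 eV, via p = E/c).
p_Y = 2.063e-22 kg·m/s (from energy = 0.386 MeV, via p = E/c).
Ratio = 1.514e-27 / 2.063e-22 = 7.34e-6.

7.34e-6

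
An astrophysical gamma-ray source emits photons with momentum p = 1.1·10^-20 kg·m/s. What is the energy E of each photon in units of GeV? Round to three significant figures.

0.0206 GeV

Use c = 2.99792458·10^8 m/s, 1 eV = 1.602176634·10^-19 J.
Since E = pc for a photon, E = 3.298·10^-12 J.
Converting to GeV: E = 0.02058 GeV ≈ 0.0206 GeV.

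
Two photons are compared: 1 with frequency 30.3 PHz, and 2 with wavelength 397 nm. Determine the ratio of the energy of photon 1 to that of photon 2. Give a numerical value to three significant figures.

40.1

E_1 = 2.008 × 10^-17 J (from frequency = 30.3 PHz, via E = hf).
E_2 = 5.004 × 10^-19 J (from wavelength = 397 nm, via E = hc/λ).
Ratio = 2.008 × 10^-17 / 5.004 × 10^-19 = 40.1.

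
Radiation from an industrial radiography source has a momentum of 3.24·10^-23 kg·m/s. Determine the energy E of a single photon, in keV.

(c = 2.99792458·10^8 m/s, 1 eV = 1.602176634·10^-19 J.)
Apply E = pc: E = 9.713·10^-15 J.
Converting to keV: E = 60.63 keV ≈ 60.6 keV.

60.6 keV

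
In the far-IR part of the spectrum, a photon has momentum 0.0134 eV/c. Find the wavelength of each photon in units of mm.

First convert: p = 0.0134 eV/c = 7.1613e-30 kg·m/s.
Since λ = h/p for a photon, λ = 9.253e-5 m.
Converting to mm: λ = 0.09253 mm ≈ 0.0925 mm.

0.0925 mm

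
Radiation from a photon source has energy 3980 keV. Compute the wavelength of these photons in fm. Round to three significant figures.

Use h = 6.62607015 × 10^-34 J·s, c = 2.99792458 × 10^8 m/s, 1 eV = 1.602176634 × 10^-19 J.
Convert to SI: E = 3980 keV = 6.3767 × 10^-13 J.
Apply λ = hc/E: λ = 3.115 × 10^-13 m.
Converting to fm: λ = 311.5 fm ≈ 312 fm.

312 fm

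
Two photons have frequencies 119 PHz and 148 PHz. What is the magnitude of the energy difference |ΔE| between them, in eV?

120 eV

Using E = hf: E₁ = 7.885 × 10^-17 J, E₂ = 9.807 × 10^-17 J.
|ΔE| = |7.885 × 10^-17 − 9.807 × 10^-17| = 1.92 × 10^-17 J = 120 eV.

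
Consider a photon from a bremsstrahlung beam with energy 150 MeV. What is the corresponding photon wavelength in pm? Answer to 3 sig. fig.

8.27e-3 pm

Take h = 6.62607015e-34 J·s, c = 2.99792458e8 m/s, 1 eV = 1.602176634e-19 J.
In SI units: E = 150 MeV = 2.4033e-11 J.
Since λ = hc/E for a photon, λ = 8.266e-15 m.
Converting to pm: λ = 0.008266 pm ≈ 8.27e-3 pm.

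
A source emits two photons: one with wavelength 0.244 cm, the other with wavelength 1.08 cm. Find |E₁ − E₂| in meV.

0.393 meV

Using E = hc/λ: E₁ = 8.141 × 10^-23 J, E₂ = 1.839 × 10^-23 J.
|ΔE| = |8.141 × 10^-23 − 1.839 × 10^-23| = 6.30 × 10^-23 J = 0.393 meV.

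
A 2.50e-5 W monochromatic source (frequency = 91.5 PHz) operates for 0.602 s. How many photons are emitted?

2.48e11 photons

Total energy: E_total = P·t = 2.50e-5 × 0.602 = 1.505e-5 J.
Per-photon energy: E = 6.063e-17 J.
N = E_total / E_photon = 2.48e11.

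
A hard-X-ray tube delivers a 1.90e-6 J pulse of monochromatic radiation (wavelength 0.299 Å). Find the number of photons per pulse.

2.86e8 photons

Per-photon energy: E = 6.644e-15 J (from wavelength = 0.299 Å).
N = E_total / E_photon = 1.90e-6 J / 6.644e-15 J = 2.86e8.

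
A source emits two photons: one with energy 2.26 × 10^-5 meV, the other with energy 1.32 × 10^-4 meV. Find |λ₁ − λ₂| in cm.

Using λ = hc/E: λ₁ = 54.86 m, λ₂ = 9.393 m.
|Δλ| = |54.86 − 9.393| = 45.5 m = 4550 cm.

4550 cm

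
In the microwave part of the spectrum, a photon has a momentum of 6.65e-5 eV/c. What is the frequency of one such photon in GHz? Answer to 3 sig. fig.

(h = 6.62607015e-34 J·s, c = 2.99792458e8 m/s, 1 eV = 1.602176634e-19 J.)
In SI units: p = 6.65e-5 eV/c = 3.5540e-32 kg·m/s.
The photon relation is f = pc/h, giving f = 1.608e10 Hz.
Converting to GHz: f = 16.08 GHz ≈ 16.1 GHz.

16.1 GHz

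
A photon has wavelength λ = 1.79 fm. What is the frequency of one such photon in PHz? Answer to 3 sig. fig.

First convert: λ = 1.79 fm = 1.79e-15 m.
For a photon f = c/λ, so f = 1.675e23 Hz.
Converting to PHz: f = 1.675e8 PHz ≈ 1.67e8 PHz.

1.67e8 PHz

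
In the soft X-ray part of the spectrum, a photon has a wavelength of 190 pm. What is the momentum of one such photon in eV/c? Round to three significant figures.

6530 eV/c

(h = 6.62607015e-34 J·s, c = 2.99792458e8 m/s, 1 eV = 1.602176634e-19 J.)
In SI units: λ = 190 pm = 1.90e-10 m.
Since p = h/λ for a photon, p = 3.487e-24 kg·m/s.
Converting to eV/c: p = 6525 eV/c ≈ 6530 eV/c.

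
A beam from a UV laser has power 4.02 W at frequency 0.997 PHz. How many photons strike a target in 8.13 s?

4.95e19 photons

Total energy: E_total = P·t = 4.02 × 8.13 = 32.68 J.
Per-photon energy: E = 6.606e-19 J.
N = E_total / E_photon = 4.95e19.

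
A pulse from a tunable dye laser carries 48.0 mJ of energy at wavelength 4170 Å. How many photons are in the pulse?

1.01e17 photons

Per-photon energy: E = 4.764e-19 J (from wavelength = 4170 Å).
N = E_total / E_photon = 0.0480 J / 4.764e-19 J = 1.01e17.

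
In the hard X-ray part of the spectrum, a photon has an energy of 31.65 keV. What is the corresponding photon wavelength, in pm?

39.2 pm

In SI units: E = 31.65 keV = 5.0709e-15 J.
For a photon λ = hc/E, so λ = 3.917e-11 m.
Converting to pm: λ = 39.17 pm ≈ 39.2 pm.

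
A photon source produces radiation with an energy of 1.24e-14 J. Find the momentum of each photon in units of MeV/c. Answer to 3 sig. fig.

0.0774 MeV/c

Since p = E/c for a photon, p = 4.136e-23 kg·m/s.
Converting to MeV/c: p = 0.07739 MeV/c ≈ 0.0774 MeV/c.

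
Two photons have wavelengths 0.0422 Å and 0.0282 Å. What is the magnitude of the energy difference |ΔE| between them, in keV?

146 keV

Using E = hc/λ: E₁ = 4.707·10^-14 J, E₂ = 7.044·10^-14 J.
|ΔE| = |4.707·10^-14 − 7.044·10^-14| = 2.34·10^-14 J = 146 keV.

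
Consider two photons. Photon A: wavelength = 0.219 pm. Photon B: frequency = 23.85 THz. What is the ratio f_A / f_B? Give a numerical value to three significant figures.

f_A = 1.369e21 Hz (from wavelength = 0.219 pm, via f = c/λ).
f_B = 2.385e13 Hz (from frequency = 23.85 THz, via f given directly).
Ratio = 1.369e21 / 2.385e13 = 5.74e7.

5.74e7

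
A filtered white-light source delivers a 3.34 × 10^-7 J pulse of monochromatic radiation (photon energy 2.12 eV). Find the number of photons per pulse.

9.83 × 10^11 photons

Per-photon energy: E = 3.397 × 10^-19 J (from energy = 2.12 eV).
N = E_total / E_photon = 3.34 × 10^-7 J / 3.397 × 10^-19 J = 9.83 × 10^11.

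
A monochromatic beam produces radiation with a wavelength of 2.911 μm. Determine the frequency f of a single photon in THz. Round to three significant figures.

103 THz

In SI units: λ = 2.911 μm = 2.911 × 10^-6 m.
For a photon f = c/λ, so f = 1.030 × 10^14 Hz.
Converting to THz: f = 103.0 THz ≈ 103 THz.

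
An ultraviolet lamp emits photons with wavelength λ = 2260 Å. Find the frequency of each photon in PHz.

1.33 PHz

Use c = 2.99792458 × 10^8 m/s.
In SI units: λ = 2260 Å = 2.26 × 10^-7 m.
For a photon f = c/λ, so f = 1.327 × 10^15 Hz.
Converting to PHz: f = 1.327 PHz ≈ 1.33 PHz.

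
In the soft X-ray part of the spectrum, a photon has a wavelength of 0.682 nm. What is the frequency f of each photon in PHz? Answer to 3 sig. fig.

(c = 2.99792458·10^8 m/s.)
In SI units: λ = 0.682 nm = 6.82·10^-10 m.
For a photon f = c/λ, so f = 4.396·10^17 Hz.
Converting to PHz: f = 439.6 PHz ≈ 440 PHz.

440 PHz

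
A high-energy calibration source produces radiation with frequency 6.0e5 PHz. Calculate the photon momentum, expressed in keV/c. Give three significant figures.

2480 keV/c

Use h = 6.62607015e-34 J·s, c = 2.99792458e8 m/s, 1 eV = 1.602176634e-19 J.
First convert: f = 6.0e5 PHz = 6.0e20 Hz.
Since p = hf/c for a photon, p = 1.326e-21 kg·m/s.
Converting to keV/c: p = 2481 keV/c ≈ 2480 keV/c.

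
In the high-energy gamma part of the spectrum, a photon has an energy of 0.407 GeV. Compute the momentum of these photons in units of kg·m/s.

Take c = 2.99792458 × 10^8 m/s, 1 eV = 1.602176634 × 10^-19 J.
In SI units: E = 0.407 GeV = 6.5209 × 10^-11 J.
The photon relation is p = E/c, giving p = 2.175 × 10^-19 kg·m/s.
So p ≈ 2.18 × 10^-19 kg·m/s.

2.18 × 10^-19 kg·m/s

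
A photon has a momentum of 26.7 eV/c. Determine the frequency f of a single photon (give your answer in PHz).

(h = 6.62607015e-34 J·s, c = 2.99792458e8 m/s, 1 eV = 1.602176634e-19 J.)
In SI units: p = 26.7 eV/c = 1.4269e-26 kg·m/s.
The photon relation is f = pc/h, giving f = 6.456e15 Hz.
Converting to PHz: f = 6.456 PHz ≈ 6.46 PHz.

6.46 PHz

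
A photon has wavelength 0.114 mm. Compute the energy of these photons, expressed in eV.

0.0109 eV

First convert: λ = 0.114 mm = 1.14 × 10^-4 m.
For a photon E = hc/λ, so E = 1.742 × 10^-21 J.
Converting to eV: E = 0.01088 eV ≈ 0.0109 eV.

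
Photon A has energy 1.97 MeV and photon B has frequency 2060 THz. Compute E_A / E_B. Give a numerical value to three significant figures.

2.31 × 10^5

E_A = 3.156 × 10^-13 J (from energy = 1.97 MeV, via E given directly).
E_B = 1.365 × 10^-18 J (from frequency = 2060 THz, via E = hf).
Ratio = 3.156 × 10^-13 / 1.365 × 10^-18 = 2.31 × 10^5.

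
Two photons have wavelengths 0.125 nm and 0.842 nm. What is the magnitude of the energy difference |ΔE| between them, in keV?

Using E = hc/λ: E₁ = 1.589 × 10^-15 J, E₂ = 2.359 × 10^-16 J.
|ΔE| = |1.589 × 10^-15 − 2.359 × 10^-16| = 1.35 × 10^-15 J = 8.45 keV.

8.45 keV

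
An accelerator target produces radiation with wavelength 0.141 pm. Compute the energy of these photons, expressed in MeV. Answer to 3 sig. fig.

8.79 MeV

Take h = 6.62607015 × 10^-34 J·s, c = 2.99792458 × 10^8 m/s, 1 eV = 1.602176634 × 10^-19 J.
Convert to SI: λ = 0.141 pm = 1.41 × 10^-13 m.
The photon relation is E = hc/λ, giving E = 1.409 × 10^-12 J.
Converting to MeV: E = 8.793 MeV ≈ 8.79 MeV.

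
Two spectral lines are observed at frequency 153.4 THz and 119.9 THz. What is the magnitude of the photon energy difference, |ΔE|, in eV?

0.139 eV

Using E = hf: E₁ = 1.0164 × 10^-19 J, E₂ = 7.9447 × 10^-20 J.
|ΔE| = |1.0164 × 10^-19 − 7.9447 × 10^-20| = 2.22 × 10^-20 J = 0.139 eV.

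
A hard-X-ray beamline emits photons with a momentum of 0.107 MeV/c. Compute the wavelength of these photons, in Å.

0.116 Å

Convert to SI: p = 0.107 MeV/c = 5.7184e-23 kg·m/s.
Apply λ = h/p: λ = 1.159e-11 m.
Converting to Å: λ = 0.1159 Å ≈ 0.116 Å.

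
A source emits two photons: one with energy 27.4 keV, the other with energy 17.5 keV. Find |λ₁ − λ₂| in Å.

0.256 Å

Using λ = hc/E: λ₁ = 4.525e-11 m, λ₂ = 7.085e-11 m.
|Δλ| = |4.525e-11 − 7.085e-11| = 2.56e-11 m = 0.256 Å.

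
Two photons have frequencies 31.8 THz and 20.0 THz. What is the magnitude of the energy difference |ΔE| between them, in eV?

0.0488 eV

Using E = hf: E₁ = 2.107 × 10^-20 J, E₂ = 1.325 × 10^-20 J.
|ΔE| = |2.107 × 10^-20 − 1.325 × 10^-20| = 7.82 × 10^-21 J = 0.0488 eV.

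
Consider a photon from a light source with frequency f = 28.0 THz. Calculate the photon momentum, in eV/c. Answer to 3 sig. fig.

0.116 eV/c

In SI units: f = 28.0 THz = 2.80 × 10^13 Hz.
The photon relation is p = hf/c, giving p = 6.189 × 10^-29 kg·m/s.
Converting to eV/c: p = 0.1158 eV/c ≈ 0.116 eV/c.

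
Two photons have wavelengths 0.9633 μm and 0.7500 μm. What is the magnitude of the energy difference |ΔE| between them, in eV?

Using E = hc/λ: E₁ = 2.0621·10^-19 J, E₂ = 2.6486·10^-19 J.
|ΔE| = |2.0621·10^-19 − 2.6486·10^-19| = 5.86·10^-20 J = 0.366 eV.

0.366 eV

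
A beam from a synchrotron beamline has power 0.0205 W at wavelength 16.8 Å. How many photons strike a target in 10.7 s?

1.86 × 10^15 photons

Total energy: E_total = P·t = 0.0205 × 10.7 = 0.2193 J.
Per-photon energy: E = 1.182 × 10^-16 J.
N = E_total / E_photon = 1.86 × 10^15.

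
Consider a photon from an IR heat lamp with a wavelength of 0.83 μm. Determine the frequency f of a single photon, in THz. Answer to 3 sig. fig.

361 THz

(c = 2.99792458e8 m/s.)
First convert: λ = 0.83 μm = 8.3e-7 m.
The photon relation is f = c/λ, giving f = 3.612e14 Hz.
Converting to THz: f = 361.2 THz ≈ 361 THz.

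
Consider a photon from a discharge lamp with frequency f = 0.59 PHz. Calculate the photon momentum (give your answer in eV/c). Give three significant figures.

2.44 eV/c

(h = 6.62607015 × 10^-34 J·s, c = 2.99792458 × 10^8 m/s, 1 eV = 1.602176634 × 10^-19 J.)
First convert: f = 0.59 PHz = 5.9 × 10^14 Hz.
Apply p = hf/c: p = 1.304 × 10^-27 kg·m/s.
Converting to eV/c: p = 2.440 eV/c ≈ 2.44 eV/c.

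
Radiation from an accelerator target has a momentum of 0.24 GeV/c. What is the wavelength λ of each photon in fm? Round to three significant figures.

Use h = 6.62607015e-34 J·s, c = 2.99792458e8 m/s, 1 eV = 1.602176634e-19 J.
In SI units: p = 0.24 GeV/c = 1.2826e-19 kg·m/s.
For a photon λ = h/p, so λ = 5.166e-15 m.
Converting to fm: λ = 5.166 fm ≈ 5.17 fm.

5.17 fm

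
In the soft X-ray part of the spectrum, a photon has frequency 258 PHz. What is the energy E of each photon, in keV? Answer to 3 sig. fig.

Use h = 6.62607015e-34 J·s, 1 eV = 1.602176634e-19 J.
Convert to SI: f = 258 PHz = 2.58e17 Hz.
The photon relation is E = hf, giving E = 1.710e-16 J.
Converting to keV: E = 1.067 keV ≈ 1.07 keV.

1.07 keV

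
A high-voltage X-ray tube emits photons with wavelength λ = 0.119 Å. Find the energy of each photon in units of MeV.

0.104 MeV

Take h = 6.62607015 × 10^-34 J·s, c = 2.99792458 × 10^8 m/s, 1 eV = 1.602176634 × 10^-19 J.
First convert: λ = 0.119 Å = 1.19 × 10^-11 m.
Since E = hc/λ for a photon, E = 1.669 × 10^-14 J.
Converting to MeV: E = 0.1042 MeV ≈ 0.104 MeV.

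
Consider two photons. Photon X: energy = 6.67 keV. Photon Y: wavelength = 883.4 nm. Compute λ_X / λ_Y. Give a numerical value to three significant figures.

λ_X = 1.859 × 10^-10 m (from energy = 6.67 keV, via λ = hc/E).
λ_Y = 8.834 × 10^-7 m (from wavelength = 883.4 nm, via λ given directly).
Ratio = 1.859 × 10^-10 / 8.834 × 10^-7 = 2.10 × 10^-4.

2.10 × 10^-4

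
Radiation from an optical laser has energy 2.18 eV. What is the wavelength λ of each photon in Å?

5690 Å

(h = 6.62607015 × 10^-34 J·s, c = 2.99792458 × 10^8 m/s, 1 eV = 1.602176634 × 10^-19 J.)
Convert to SI: E = 2.18 eV = 3.4927 × 10^-19 J.
For a photon λ = hc/E, so λ = 5.687 × 10^-7 m.
Converting to Å: λ = 5687 Å ≈ 5690 Å.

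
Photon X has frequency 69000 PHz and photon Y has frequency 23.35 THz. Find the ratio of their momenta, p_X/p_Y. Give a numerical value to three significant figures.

2.96 × 10^6

p_X = 1.525 × 10^-22 kg·m/s (from frequency = 69000 PHz, via p = hf/c).
p_Y = 5.161 × 10^-29 kg·m/s (from frequency = 23.35 THz, via p = hf/c).
Ratio = 1.525 × 10^-22 / 5.161 × 10^-29 = 2.96 × 10^6.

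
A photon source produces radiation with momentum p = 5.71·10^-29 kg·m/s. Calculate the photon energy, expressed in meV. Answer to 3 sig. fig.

Since E = pc for a photon, E = 1.712·10^-20 J.
Converting to meV: E = 106.8 meV ≈ 107 meV.

107 meV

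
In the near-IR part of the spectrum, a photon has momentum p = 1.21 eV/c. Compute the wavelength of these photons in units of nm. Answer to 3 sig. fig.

1020 nm

(h = 6.62607015 × 10^-34 J·s, c = 2.99792458 × 10^8 m/s, 1 eV = 1.602176634 × 10^-19 J.)
Convert to SI: p = 1.21 eV/c = 6.4666 × 10^-28 kg·m/s.
Since λ = h/p for a photon, λ = 1.025 × 10^-6 m.
Converting to nm: λ = 1025 nm ≈ 1020 nm.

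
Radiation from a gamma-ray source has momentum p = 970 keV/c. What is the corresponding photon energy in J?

In SI units: p = 970 keV/c = 5.1840e-22 kg·m/s.
For a photon E = pc, so E = 1.554e-13 J.
So E ≈ 1.55e-13 J.

1.55e-13 J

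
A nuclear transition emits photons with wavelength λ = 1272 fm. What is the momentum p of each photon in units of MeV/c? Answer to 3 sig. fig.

In SI units: λ = 1272 fm = 1.272e-12 m.
Apply p = h/λ: p = 5.209e-22 kg·m/s.
Converting to MeV/c: p = 0.9747 MeV/c ≈ 0.975 MeV/c.

0.975 MeV/c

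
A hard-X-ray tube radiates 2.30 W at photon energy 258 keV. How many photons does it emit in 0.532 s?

2.96·10^13 photons

Total energy: E_total = P·t = 2.30 × 0.532 = 1.224 J.
Per-photon energy: E = 4.134·10^-14 J.
N = E_total / E_photon = 2.96·10^13.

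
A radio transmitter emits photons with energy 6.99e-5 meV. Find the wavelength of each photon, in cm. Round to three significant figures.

1770 cm

(h = 6.62607015e-34 J·s, c = 2.99792458e8 m/s, 1 eV = 1.602176634e-19 J.)
Convert to SI: E = 6.99e-5 meV = 1.1199e-26 J.
For a photon λ = hc/E, so λ = 17.74 m.
Converting to cm: λ = 1774 cm ≈ 1770 cm.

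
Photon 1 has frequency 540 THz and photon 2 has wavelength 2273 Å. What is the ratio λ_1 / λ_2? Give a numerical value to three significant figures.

λ_1 = 5.552e-7 m (from frequency = 540 THz, via λ = c/f).
λ_2 = 2.273e-7 m (from wavelength = 2273 Å, via λ given directly).
Ratio = 5.552e-7 / 2.273e-7 = 2.44.

2.44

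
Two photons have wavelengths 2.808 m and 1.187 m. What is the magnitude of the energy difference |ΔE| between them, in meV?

6.03e-4 meV

Using E = hc/λ: E₁ = 7.0742e-26 J, E₂ = 1.6735e-25 J.
|ΔE| = |7.0742e-26 − 1.6735e-25| = 9.66e-26 J = 6.03e-4 meV.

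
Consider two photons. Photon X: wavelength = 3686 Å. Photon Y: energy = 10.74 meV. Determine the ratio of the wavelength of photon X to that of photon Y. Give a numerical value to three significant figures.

λ_X = 3.686e-7 m (from wavelength = 3686 Å, via λ given directly).
λ_Y = 1.154e-4 m (from energy = 10.74 meV, via λ = hc/E).
Ratio = 3.686e-7 / 1.154e-4 = 3.19e-3.

3.19e-3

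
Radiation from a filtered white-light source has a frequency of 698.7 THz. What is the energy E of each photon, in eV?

2.89 eV

(h = 6.62607015e-34 J·s, 1 eV = 1.602176634e-19 J.)
First convert: f = 698.7 THz = 6.987e14 Hz.
The photon relation is E = hf, giving E = 4.630e-19 J.
Converting to eV: E = 2.890 eV ≈ 2.89 eV.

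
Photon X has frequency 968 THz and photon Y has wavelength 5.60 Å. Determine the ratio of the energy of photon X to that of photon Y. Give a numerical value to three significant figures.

1.81e-3

E_X = 6.414e-19 J (from frequency = 968 THz, via E = hf).
E_Y = 3.547e-16 J (from wavelength = 5.60 Å, via E = hc/λ).
Ratio = 6.414e-19 / 3.547e-16 = 1.81e-3.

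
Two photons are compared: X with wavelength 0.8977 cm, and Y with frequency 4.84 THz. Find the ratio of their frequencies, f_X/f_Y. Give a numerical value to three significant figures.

6.90 × 10^-3

f_X = 3.340 × 10^10 Hz (from wavelength = 0.8977 cm, via f = c/λ).
f_Y = 4.840 × 10^12 Hz (from frequency = 4.84 THz, via f given directly).
Ratio = 3.340 × 10^10 / 4.840 × 10^12 = 6.90 × 10^-3.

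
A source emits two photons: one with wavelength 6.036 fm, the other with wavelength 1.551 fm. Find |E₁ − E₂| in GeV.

0.594 GeV

Using E = hc/λ: E₁ = 3.2910 × 10^-11 J, E₂ = 1.2808 × 10^-10 J.
|ΔE| = |3.2910 × 10^-11 − 1.2808 × 10^-10| = 9.52 × 10^-11 J = 0.594 GeV.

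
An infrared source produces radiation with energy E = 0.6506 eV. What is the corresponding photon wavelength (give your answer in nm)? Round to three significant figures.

1910 nm

Take h = 6.62607015e-34 J·s, c = 2.99792458e8 m/s, 1 eV = 1.602176634e-19 J.
First convert: E = 0.6506 eV = 1.0424e-19 J.
The photon relation is λ = hc/E, giving λ = 1.906e-6 m.
Converting to nm: λ = 1906 nm ≈ 1910 nm.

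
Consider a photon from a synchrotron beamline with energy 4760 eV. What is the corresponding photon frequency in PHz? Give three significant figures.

First convert: E = 4760 eV = 7.6264 × 10^-16 J.
Since f = E/h for a photon, f = 1.151 × 10^18 Hz.
Converting to PHz: f = 1151 PHz ≈ 1150 PHz.

1150 PHz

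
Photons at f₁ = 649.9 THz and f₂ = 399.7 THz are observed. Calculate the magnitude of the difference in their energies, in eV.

1.03 eV

Using E = hf: E₁ = 4.3063e-19 J, E₂ = 2.6484e-19 J.
|ΔE| = |4.3063e-19 − 2.6484e-19| = 1.66e-19 J = 1.03 eV.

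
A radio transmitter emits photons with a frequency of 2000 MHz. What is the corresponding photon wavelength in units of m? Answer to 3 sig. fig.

(c = 2.99792458e8 m/s.)
First convert: f = 2000 MHz = 2.0e9 Hz.
For a photon λ = c/f, so λ = 0.1499 m.
So λ ≈ 0.150 m.

0.150 m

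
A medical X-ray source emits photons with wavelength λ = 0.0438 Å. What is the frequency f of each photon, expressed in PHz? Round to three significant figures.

(c = 2.99792458 × 10^8 m/s.)
Convert to SI: λ = 0.0438 Å = 4.38 × 10^-12 m.
The photon relation is f = c/λ, giving f = 6.845 × 10^19 Hz.
Converting to PHz: f = 68450 PHz ≈ 6.84 × 10^4 PHz.

6.84 × 10^4 PHz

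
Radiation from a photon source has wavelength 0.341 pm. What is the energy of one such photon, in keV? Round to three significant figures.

(h = 6.62607015 × 10^-34 J·s, c = 2.99792458 × 10^8 m/s, 1 eV = 1.602176634 × 10^-19 J.)
Convert to SI: λ = 0.341 pm = 3.41 × 10^-13 m.
The photon relation is E = hc/λ, giving E = 5.825 × 10^-13 J.
Converting to keV: E = 3636 keV ≈ 3640 keV.

3640 keV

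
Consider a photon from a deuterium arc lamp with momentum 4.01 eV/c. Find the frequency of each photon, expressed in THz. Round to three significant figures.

(h = 6.62607015 × 10^-34 J·s, c = 2.99792458 × 10^8 m/s, 1 eV = 1.602176634 × 10^-19 J.)
In SI units: p = 4.01 eV/c = 2.1431 × 10^-27 kg·m/s.
For a photon f = pc/h, so f = 9.696 × 10^14 Hz.
Converting to THz: f = 969.6 THz ≈ 970 THz.

970 THz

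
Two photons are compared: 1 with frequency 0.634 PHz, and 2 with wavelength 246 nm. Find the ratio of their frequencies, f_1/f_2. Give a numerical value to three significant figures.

f_1 = 6.340 × 10^14 Hz (from frequency = 0.634 PHz, via f given directly).
f_2 = 1.219 × 10^15 Hz (from wavelength = 246 nm, via f = c/λ).
Ratio = 6.340 × 10^14 / 1.219 × 10^15 = 0.520.

0.520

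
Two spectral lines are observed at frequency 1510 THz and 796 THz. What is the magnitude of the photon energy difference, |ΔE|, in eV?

Using E = hf: E₁ = 1.001e-18 J, E₂ = 5.274e-19 J.
|ΔE| = |1.001e-18 − 5.274e-19| = 4.73e-19 J = 2.95 eV.

2.95 eV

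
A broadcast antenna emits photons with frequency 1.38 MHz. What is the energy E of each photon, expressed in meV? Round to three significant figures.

Use h = 6.62607015 × 10^-34 J·s, 1 eV = 1.602176634 × 10^-19 J.
In SI units: f = 1.38 MHz = 1.38 × 10^6 Hz.
For a photon E = hf, so E = 9.144 × 10^-28 J.
Converting to meV: E = 5.707 × 10^-6 meV ≈ 5.71 × 10^-6 meV.

5.71 × 10^-6 meV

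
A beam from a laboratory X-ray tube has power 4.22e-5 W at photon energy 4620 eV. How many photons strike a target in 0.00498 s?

2.84e8 photons

Total energy: E_total = P·t = 4.22e-5 × 0.00498 = 2.102e-7 J.
Per-photon energy: E = 7.402e-16 J.
N = E_total / E_photon = 2.84e8.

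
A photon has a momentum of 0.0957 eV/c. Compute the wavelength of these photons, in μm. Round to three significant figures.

13.0 μm

Use h = 6.62607015 × 10^-34 J·s, c = 2.99792458 × 10^8 m/s, 1 eV = 1.602176634 × 10^-19 J.
Convert to SI: p = 0.0957 eV/c = 5.1145 × 10^-29 kg·m/s.
Apply λ = h/p: λ = 1.296 × 10^-5 m.
Converting to μm: λ = 12.96 μm ≈ 13.0 μm.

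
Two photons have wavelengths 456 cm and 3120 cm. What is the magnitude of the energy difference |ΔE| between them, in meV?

Using E = hc/λ: E₁ = 4.356 × 10^-26 J, E₂ = 6.367 × 10^-27 J.
|ΔE| = |4.356 × 10^-26 − 6.367 × 10^-27| = 3.72 × 10^-26 J = 2.32 × 10^-4 meV.

2.32 × 10^-4 meV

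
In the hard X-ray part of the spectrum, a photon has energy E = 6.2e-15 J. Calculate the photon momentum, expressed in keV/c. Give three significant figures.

For a photon p = E/c, so p = 2.068e-23 kg·m/s.
Converting to keV/c: p = 38.70 keV/c ≈ 38.7 keV/c.

38.7 keV/c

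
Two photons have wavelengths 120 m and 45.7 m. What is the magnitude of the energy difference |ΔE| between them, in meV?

1.68e-5 meV

Using E = hc/λ: E₁ = 1.655e-27 J, E₂ = 4.347e-27 J.
|ΔE| = |1.655e-27 − 4.347e-27| = 2.69e-27 J = 1.68e-5 meV.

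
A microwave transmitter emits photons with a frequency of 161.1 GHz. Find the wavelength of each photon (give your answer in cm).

Use c = 2.99792458 × 10^8 m/s.
First convert: f = 161.1 GHz = 1.611 × 10^11 Hz.
Apply λ = c/f: λ = 0.001861 m.
Converting to cm: λ = 0.1861 cm ≈ 0.186 cm.

0.186 cm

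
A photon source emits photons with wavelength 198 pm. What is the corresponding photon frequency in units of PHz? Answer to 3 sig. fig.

1510 PHz

First convert: λ = 198 pm = 1.98 × 10^-10 m.
Since f = c/λ for a photon, f = 1.514 × 10^18 Hz.
Converting to PHz: f = 1514 PHz ≈ 1510 PHz.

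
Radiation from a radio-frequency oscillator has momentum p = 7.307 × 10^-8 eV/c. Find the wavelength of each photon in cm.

1700 cm

Convert to SI: p = 7.307 × 10^-8 eV/c = 3.9051 × 10^-35 kg·m/s.
For a photon λ = h/p, so λ = 16.97 m.
Converting to cm: λ = 1697 cm ≈ 1700 cm.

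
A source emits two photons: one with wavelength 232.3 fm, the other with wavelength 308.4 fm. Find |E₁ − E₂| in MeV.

Using E = hc/λ: E₁ = 8.5512e-13 J, E₂ = 6.4411e-13 J.
|ΔE| = |8.5512e-13 − 6.4411e-13| = 2.11e-13 J = 1.32 MeV.

1.32 MeV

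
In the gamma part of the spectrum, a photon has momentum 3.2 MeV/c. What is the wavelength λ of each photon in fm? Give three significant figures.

387 fm

Use h = 6.62607015 × 10^-34 J·s, c = 2.99792458 × 10^8 m/s, 1 eV = 1.602176634 × 10^-19 J.
First convert: p = 3.2 MeV/c = 1.7102 × 10^-21 kg·m/s.
Apply λ = h/p: λ = 3.875 × 10^-13 m.
Converting to fm: λ = 387.5 fm ≈ 387 fm.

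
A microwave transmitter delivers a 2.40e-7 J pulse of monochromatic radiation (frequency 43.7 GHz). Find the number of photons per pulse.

Per-photon energy: E = 2.896e-23 J (from frequency = 43.7 GHz).
N = E_total / E_photon = 2.40e-7 J / 2.896e-23 J = 8.29e15.

8.29e15 photons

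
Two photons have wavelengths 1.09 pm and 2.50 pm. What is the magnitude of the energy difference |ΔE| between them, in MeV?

Using E = hc/λ: E₁ = 1.822e-13 J, E₂ = 7.946e-14 J.
|ΔE| = |1.822e-13 − 7.946e-14| = 1.03e-13 J = 0.642 MeV.

0.642 MeV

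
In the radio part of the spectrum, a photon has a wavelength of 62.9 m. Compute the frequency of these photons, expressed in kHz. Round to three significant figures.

4770 kHz

Use c = 2.99792458 × 10^8 m/s.
The photon relation is f = c/λ, giving f = 4.766 × 10^6 Hz.
Converting to kHz: f = 4766 kHz ≈ 4770 kHz.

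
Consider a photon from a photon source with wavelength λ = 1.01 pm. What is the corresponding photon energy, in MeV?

Convert to SI: λ = 1.01 pm = 1.01·10^-12 m.
The photon relation is E = hc/λ, giving E = 1.967·10^-13 J.
Converting to MeV: E = 1.228 MeV ≈ 1.23 MeV.

1.23 MeV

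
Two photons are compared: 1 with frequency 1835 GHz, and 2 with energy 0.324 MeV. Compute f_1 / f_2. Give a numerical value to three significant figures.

2.34e-8

f_1 = 1.835e12 Hz (from frequency = 1835 GHz, via f given directly).
f_2 = 7.834e19 Hz (from energy = 0.324 MeV, via f = E/h).
Ratio = 1.835e12 / 7.834e19 = 2.34e-8.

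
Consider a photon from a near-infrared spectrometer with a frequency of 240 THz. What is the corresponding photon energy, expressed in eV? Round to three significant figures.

Take h = 6.62607015e-34 J·s, 1 eV = 1.602176634e-19 J.
In SI units: f = 240 THz = 2.4e14 Hz.
For a photon E = hf, so E = 1.590e-19 J.
Converting to eV: E = 0.9926 eV ≈ 0.993 eV.

0.993 eV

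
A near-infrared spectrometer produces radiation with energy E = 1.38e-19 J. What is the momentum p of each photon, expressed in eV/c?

0.861 eV/c

Use c = 2.99792458e8 m/s, 1 eV = 1.602176634e-19 J.
Apply p = E/c: p = 4.603e-28 kg·m/s.
Converting to eV/c: p = 0.8613 eV/c ≈ 0.861 eV/c.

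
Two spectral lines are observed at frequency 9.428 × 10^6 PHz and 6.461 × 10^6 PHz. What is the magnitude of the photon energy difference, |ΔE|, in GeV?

Using E = hf: E₁ = 6.2471 × 10^-12 J, E₂ = 4.2811 × 10^-12 J.
|ΔE| = |6.2471 × 10^-12 − 4.2811 × 10^-12| = 1.97 × 10^-12 J = 0.0123 GeV.

0.0123 GeV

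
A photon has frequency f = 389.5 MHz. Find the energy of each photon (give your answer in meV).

1.61e-3 meV

(h = 6.62607015e-34 J·s, 1 eV = 1.602176634e-19 J.)
In SI units: f = 389.5 MHz = 3.895e8 Hz.
Apply E = hf: E = 2.581e-25 J.
Converting to meV: E = 0.001611 meV ≈ 1.61e-3 meV.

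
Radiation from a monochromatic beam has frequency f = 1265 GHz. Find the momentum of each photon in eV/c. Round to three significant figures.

Use h = 6.62607015e-34 J·s, c = 2.99792458e8 m/s, 1 eV = 1.602176634e-19 J.
In SI units: f = 1265 GHz = 1.265e12 Hz.
Since p = hf/c for a photon, p = 2.796e-30 kg·m/s.
Converting to eV/c: p = 0.005232 eV/c ≈ 5.23e-3 eV/c.

5.23e-3 eV/c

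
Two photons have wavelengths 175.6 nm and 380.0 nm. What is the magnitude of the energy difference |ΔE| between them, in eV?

Using E = hc/λ: E₁ = 1.1312 × 10^-18 J, E₂ = 5.2275 × 10^-19 J.
|ΔE| = |1.1312 × 10^-18 − 5.2275 × 10^-19| = 6.08 × 10^-19 J = 3.80 eV.

3.80 eV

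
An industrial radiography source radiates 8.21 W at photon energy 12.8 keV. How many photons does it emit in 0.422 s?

Total energy: E_total = P·t = 8.21 × 0.422 = 3.465 J.
Per-photon energy: E = 2.051 × 10^-15 J.
N = E_total / E_photon = 1.69 × 10^15.

1.69 × 10^15 photons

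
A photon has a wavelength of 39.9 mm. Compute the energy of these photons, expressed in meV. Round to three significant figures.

0.0311 meV

First convert: λ = 39.9 mm = 0.0399 m.
For a photon E = hc/λ, so E = 4.979e-24 J.
Converting to meV: E = 0.03107 meV ≈ 0.0311 meV.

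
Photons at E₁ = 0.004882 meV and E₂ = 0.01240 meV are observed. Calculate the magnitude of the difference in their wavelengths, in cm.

15.4 cm

Using λ = hc/E: λ₁ = 0.25396 m, λ₂ = 0.099987 m.
|Δλ| = |0.25396 − 0.099987| = 0.154 m = 15.4 cm.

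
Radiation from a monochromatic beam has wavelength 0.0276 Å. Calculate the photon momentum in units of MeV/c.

Use h = 6.62607015·10^-34 J·s, c = 2.99792458·10^8 m/s, 1 eV = 1.602176634·10^-19 J.
In SI units: λ = 0.0276 Å = 2.76·10^-12 m.
Since p = h/λ for a photon, p = 2.401·10^-22 kg·m/s.
Converting to MeV/c: p = 0.4492 MeV/c ≈ 0.449 MeV/c.

0.449 MeV/c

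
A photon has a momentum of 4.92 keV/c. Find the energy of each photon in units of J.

Take c = 2.99792458·10^8 m/s, 1 eV = 1.602176634·10^-19 J.
In SI units: p = 4.92 keV/c = 2.6294·10^-24 kg·m/s.
Since E = pc for a photon, E = 7.883·10^-16 J.
So E ≈ 7.88·10^-16 J.

7.88·10^-16 J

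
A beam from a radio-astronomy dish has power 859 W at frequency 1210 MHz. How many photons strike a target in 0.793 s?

Total energy: E_total = P·t = 859 × 0.793 = 681.2 J.
Per-photon energy: E = 8.018e-25 J.
N = E_total / E_photon = 8.50e26.

8.50e26 photons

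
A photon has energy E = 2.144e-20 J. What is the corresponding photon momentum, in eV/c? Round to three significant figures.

Take c = 2.99792458e8 m/s, 1 eV = 1.602176634e-19 J.
For a photon p = E/c, so p = 7.152e-29 kg·m/s.
Converting to eV/c: p = 0.1338 eV/c ≈ 0.134 eV/c.

0.134 eV/c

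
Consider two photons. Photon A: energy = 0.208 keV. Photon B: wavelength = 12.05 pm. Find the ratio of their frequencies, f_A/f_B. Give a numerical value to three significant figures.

f_A = 5.029e16 Hz (from energy = 0.208 keV, via f = E/h).
f_B = 2.488e19 Hz (from wavelength = 12.05 pm, via f = c/λ).
Ratio = 5.029e16 / 2.488e19 = 2.02e-3.

2.02e-3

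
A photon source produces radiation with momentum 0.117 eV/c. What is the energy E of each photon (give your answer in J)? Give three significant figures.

In SI units: p = 0.117 eV/c = 6.2528e-29 kg·m/s.
The photon relation is E = pc, giving E = 1.875e-20 J.
So E ≈ 1.87e-20 J.

1.87e-20 J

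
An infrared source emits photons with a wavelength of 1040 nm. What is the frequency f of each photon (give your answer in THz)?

288 THz

First convert: λ = 1040 nm = 1.04e-6 m.
The photon relation is f = c/λ, giving f = 2.883e14 Hz.
Converting to THz: f = 288.3 THz ≈ 288 THz.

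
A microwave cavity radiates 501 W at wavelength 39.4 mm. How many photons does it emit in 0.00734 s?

Total energy: E_total = P·t = 501 × 0.00734 = 3.677 J.
Per-photon energy: E = 5.042 × 10^-24 J.
N = E_total / E_photon = 7.29 × 10^23.

7.29 × 10^23 photons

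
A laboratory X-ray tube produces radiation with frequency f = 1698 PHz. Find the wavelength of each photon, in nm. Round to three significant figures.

0.177 nm

Use c = 2.99792458e8 m/s.
In SI units: f = 1698 PHz = 1.698e18 Hz.
Apply λ = c/f: λ = 1.766e-10 m.
Converting to nm: λ = 0.1766 nm ≈ 0.177 nm.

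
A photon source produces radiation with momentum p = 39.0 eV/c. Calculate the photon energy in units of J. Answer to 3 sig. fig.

6.25 × 10^-18 J

Take c = 2.99792458 × 10^8 m/s, 1 eV = 1.602176634 × 10^-19 J.
In SI units: p = 39.0 eV/c = 2.0843 × 10^-26 kg·m/s.
Apply E = pc: E = 6.248 × 10^-18 J.
So E ≈ 6.25 × 10^-18 J.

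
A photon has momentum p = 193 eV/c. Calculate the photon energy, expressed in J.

In SI units: p = 193 eV/c = 1.0314 × 10^-25 kg·m/s.
Apply E = pc: E = 3.092 × 10^-17 J.
So E ≈ 3.09 × 10^-17 J.

3.09 × 10^-17 J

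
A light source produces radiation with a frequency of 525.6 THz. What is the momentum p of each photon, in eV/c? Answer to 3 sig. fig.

2.17 eV/c

Convert to SI: f = 525.6 THz = 5.256e14 Hz.
Apply p = hf/c: p = 1.162e-27 kg·m/s.
Converting to eV/c: p = 2.174 eV/c ≈ 2.17 eV/c.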